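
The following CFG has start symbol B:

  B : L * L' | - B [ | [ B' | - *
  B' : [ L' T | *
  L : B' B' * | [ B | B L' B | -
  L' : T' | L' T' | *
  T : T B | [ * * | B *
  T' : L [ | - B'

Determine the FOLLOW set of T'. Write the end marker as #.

{ #, *, -, [ }

In L' : T': T' is at the end, add FOLLOW(L') = { #, *, -, [ }.
In L' : L' T': T' is at the end, add FOLLOW(L') = { #, *, -, [ }.
Union: FOLLOW(T') = { #, *, -, [ }.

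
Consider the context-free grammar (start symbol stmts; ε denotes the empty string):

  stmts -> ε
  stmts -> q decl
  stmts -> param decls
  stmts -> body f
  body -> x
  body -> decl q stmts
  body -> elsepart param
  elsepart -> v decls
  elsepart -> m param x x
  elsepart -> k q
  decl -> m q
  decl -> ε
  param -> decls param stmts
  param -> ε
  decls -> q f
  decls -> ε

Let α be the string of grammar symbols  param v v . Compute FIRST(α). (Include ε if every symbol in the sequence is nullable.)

Add FIRST(param)\{ε} = { k, m, q, v, x }; param is nullable, continue.
v is a terminal; add {v} and stop.

{ k, m, q, v, x }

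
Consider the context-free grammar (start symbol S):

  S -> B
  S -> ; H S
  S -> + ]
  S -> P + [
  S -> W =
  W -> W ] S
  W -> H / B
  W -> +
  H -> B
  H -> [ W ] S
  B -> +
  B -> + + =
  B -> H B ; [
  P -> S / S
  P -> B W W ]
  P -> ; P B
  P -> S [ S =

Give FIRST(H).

{ +, [ }

From H -> B: add FIRST(B) = { +, [ }.
H -> [ W ] S contributes {[}.
Union: FIRST(H) = { +, [ }.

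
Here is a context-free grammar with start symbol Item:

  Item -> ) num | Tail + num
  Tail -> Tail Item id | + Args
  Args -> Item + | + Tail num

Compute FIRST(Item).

Item -> ) num contributes {)}.
From Item -> Tail + num: add FIRST(Tail) = { + }.
Union: FIRST(Item) = { ), + }.

{ ), + }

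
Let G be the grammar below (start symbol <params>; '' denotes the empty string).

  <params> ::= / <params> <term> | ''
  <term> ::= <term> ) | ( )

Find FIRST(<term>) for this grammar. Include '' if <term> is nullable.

{ ( }

From <term> ::= <term> ): add FIRST(<term>) = { ( }.
<term> ::= ( ) contributes {(}.
Union: FIRST(<term>) = { ( }.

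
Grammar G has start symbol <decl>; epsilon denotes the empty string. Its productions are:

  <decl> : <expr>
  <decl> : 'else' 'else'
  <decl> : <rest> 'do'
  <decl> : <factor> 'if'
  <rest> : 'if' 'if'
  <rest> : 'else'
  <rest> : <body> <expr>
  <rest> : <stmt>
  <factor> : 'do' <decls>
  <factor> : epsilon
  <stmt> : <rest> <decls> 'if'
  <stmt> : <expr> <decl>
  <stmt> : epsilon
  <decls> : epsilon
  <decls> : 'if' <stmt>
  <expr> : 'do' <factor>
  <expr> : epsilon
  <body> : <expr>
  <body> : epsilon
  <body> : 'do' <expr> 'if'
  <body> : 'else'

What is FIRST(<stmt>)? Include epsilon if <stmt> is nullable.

From <stmt> : <rest> <decls> 'if': <rest>, <decls> nullable, take FIRST(<rest>) ∪ FIRST(<decls>) ∪ {'if'} = { 'do', 'else', 'if' }.
From <stmt> : <expr> <decl>: <expr>, <decl> nullable, take FIRST(<expr>) ∪ FIRST(<decl>) = { 'do', 'else', 'if' }; also epsilon since the whole RHS is nullable.
<stmt> : epsilon contributes epsilon.
Union: FIRST(<stmt>) = { 'do', 'else', 'if', epsilon }.

{ 'do', 'else', 'if', epsilon }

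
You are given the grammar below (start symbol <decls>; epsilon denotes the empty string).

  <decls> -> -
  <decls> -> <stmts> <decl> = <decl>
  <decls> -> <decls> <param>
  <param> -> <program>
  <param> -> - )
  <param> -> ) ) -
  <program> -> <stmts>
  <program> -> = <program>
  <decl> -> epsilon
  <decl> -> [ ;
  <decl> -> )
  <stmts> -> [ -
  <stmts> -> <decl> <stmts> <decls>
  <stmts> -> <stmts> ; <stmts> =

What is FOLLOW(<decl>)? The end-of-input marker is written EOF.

{ EOF, ), -, ;, =, [ }

In <decls> -> <stmts> <decl> = <decl>: add FIRST(= <decl>) = { = }.
In <decls> -> <stmts> <decl> = <decl>: <decl> is at the end, add FOLLOW(<decls>) = { EOF, ), -, ;, =, [ }.
In <stmts> -> <decl> <stmts> <decls>: add FIRST(<stmts> <decls>) = { ), [ }.
Union: FOLLOW(<decl>) = { EOF, ), -, ;, =, [ }.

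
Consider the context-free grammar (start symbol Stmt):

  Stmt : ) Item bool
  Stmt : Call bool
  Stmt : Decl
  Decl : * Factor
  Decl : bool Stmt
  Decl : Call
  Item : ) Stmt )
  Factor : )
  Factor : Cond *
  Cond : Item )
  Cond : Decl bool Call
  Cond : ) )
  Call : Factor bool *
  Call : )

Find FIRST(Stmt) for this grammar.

{ ), *, bool }

Stmt : ) Item bool contributes {)}.
From Stmt : Call bool: add FIRST(Call) = { ), *, bool }.
From Stmt : Decl: add FIRST(Decl) = { ), *, bool }.
Union: FIRST(Stmt) = { ), *, bool }.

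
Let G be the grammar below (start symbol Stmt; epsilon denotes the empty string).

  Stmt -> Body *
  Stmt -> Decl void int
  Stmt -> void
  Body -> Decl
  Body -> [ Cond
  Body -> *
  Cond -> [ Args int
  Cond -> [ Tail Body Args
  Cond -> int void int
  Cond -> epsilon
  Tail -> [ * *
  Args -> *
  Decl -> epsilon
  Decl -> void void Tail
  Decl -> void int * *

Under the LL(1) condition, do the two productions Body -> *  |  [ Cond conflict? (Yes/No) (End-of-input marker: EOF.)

No

FIRST(*) = { * } and FIRST([ Cond) = { [ }.
The FIRST sets are disjoint and neither alternative is nullable — no conflict.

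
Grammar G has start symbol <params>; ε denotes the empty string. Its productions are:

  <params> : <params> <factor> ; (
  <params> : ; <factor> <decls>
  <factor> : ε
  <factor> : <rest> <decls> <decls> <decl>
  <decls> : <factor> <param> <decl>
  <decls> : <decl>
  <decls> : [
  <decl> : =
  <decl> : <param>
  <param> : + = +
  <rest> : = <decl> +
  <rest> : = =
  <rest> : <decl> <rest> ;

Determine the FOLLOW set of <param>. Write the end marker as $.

{ $, +, ;, =, [ }

In <decls> : <factor> <param> <decl>: add FIRST(<decl>) = { +, = }.
In <decl> : <param>: <param> is at the end, add FOLLOW(<decl>) = { $, +, ;, =, [ }.
Union: FOLLOW(<param>) = { $, +, ;, =, [ }.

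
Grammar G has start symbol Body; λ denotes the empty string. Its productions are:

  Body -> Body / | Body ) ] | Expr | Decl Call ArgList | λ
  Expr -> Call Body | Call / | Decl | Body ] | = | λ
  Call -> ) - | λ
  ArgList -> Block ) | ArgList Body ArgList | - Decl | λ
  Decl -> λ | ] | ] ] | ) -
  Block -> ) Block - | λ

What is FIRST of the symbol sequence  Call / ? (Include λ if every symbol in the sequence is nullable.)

Add FIRST(Call)\{λ} = { ) }; Call is nullable, continue.
/ is a terminal; add {/} and stop.

{ ), / }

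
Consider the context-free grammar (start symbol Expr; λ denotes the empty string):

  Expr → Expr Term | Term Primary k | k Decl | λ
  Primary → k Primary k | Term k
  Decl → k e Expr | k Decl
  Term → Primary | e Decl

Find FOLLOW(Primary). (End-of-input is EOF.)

In Expr → Term Primary k: add FIRST(k) = { k }.
In Primary → k Primary k: add FIRST(k) = { k }.
In Term → Primary: Primary is at the end, add FOLLOW(Term) = { EOF, e, k }.
Union: FOLLOW(Primary) = { EOF, e, k }.

{ EOF, e, k }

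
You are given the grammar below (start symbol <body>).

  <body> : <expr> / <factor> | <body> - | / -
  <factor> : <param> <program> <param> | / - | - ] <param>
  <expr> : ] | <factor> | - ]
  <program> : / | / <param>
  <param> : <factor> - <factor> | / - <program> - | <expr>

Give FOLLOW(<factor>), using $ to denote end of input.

In <body> : <expr> / <factor>: <factor> is at the end, add FOLLOW(<body>) = { $, - }.
In <expr> : <factor>: <factor> is at the end, add FOLLOW(<expr>) = { $, -, /, ] }.
In <param> : <factor> - <factor>: add FIRST(- <factor>) = { - }.
In <param> : <factor> - <factor>: <factor> is at the end, add FOLLOW(<param>) = { $, -, /, ] }.
Union: FOLLOW(<factor>) = { $, -, /, ] }.

{ $, -, /, ] }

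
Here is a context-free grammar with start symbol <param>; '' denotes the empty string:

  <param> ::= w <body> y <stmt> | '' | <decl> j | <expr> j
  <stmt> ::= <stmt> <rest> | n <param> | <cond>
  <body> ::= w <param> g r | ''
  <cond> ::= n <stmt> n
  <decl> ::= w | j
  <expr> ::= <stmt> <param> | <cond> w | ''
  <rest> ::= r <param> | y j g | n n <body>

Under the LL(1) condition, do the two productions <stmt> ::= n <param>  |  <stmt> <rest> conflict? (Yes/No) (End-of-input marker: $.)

Yes

FIRST(n <param>) = { n } and FIRST(<stmt> <rest>) = { n }.
Both contain n, so the two alternatives are not disjoint — LL(1) conflict.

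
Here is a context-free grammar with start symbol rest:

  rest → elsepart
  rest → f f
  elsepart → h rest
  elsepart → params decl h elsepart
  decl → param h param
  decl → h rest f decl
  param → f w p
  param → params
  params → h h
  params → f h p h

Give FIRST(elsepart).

{ f, h }

elsepart → h rest contributes {h}.
From elsepart → params decl h elsepart: add FIRST(params) = { f, h }.
Union: FIRST(elsepart) = { f, h }.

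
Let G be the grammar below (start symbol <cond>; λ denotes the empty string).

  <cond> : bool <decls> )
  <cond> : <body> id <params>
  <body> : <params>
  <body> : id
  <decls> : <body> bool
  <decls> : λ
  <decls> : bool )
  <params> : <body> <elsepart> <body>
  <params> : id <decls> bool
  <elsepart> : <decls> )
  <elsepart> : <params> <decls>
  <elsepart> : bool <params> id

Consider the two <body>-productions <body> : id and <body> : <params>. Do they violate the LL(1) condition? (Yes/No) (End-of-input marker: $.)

Yes

FIRST(id) = { id } and FIRST(<params>) = { id }.
Both contain id, so the two alternatives are not disjoint — LL(1) conflict.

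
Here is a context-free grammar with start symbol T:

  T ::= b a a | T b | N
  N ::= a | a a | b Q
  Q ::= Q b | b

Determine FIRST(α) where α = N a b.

Add FIRST(N) = { a, b }; N is not nullable, stop.

{ a, b }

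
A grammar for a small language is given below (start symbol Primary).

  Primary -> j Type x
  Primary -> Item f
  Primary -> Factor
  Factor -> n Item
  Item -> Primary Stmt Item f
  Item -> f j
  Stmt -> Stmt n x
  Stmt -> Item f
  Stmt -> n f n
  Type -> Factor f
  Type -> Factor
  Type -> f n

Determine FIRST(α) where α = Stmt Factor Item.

{ f, j, n }

Add FIRST(Stmt) = { f, j, n }; Stmt is not nullable, stop.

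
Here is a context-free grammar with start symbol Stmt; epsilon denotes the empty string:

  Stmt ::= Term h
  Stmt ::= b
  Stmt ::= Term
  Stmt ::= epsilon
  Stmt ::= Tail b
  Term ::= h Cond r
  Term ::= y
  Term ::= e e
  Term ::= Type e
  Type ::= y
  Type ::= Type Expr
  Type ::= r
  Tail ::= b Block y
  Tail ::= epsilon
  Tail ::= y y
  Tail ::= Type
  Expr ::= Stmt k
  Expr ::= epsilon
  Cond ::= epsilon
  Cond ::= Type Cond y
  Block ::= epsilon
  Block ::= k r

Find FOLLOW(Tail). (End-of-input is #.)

In Stmt ::= Tail b: add FIRST(b) = { b }.
Union: FOLLOW(Tail) = { b }.

{ b }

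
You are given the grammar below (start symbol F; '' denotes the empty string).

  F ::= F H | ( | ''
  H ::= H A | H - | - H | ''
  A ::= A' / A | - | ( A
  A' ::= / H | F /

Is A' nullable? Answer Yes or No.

Nullable nonterminals: F, H.
No production of A' has an RHS whose symbols are all nullable, so A' is not nullable.

No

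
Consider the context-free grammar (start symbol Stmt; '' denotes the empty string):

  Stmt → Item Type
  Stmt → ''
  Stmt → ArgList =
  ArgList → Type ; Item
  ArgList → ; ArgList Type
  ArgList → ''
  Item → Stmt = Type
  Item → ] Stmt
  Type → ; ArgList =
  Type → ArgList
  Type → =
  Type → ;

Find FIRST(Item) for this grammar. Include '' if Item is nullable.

{ ;, =, ] }

From Item → Stmt = Type: Stmt nullable, take FIRST(Stmt) ∪ {=} = { ;, =, ] }.
Item → ] Stmt contributes {]}.
Union: FIRST(Item) = { ;, =, ] }.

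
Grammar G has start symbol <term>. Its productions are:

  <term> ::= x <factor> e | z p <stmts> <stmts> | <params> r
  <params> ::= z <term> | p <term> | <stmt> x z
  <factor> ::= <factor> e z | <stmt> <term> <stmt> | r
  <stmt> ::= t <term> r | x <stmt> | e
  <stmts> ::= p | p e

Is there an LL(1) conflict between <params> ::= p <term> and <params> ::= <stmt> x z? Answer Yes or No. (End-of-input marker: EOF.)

FIRST(p <term>) = { p } and FIRST(<stmt> x z) = { e, t, x }.
The FIRST sets are disjoint and neither alternative is nullable — no conflict.

No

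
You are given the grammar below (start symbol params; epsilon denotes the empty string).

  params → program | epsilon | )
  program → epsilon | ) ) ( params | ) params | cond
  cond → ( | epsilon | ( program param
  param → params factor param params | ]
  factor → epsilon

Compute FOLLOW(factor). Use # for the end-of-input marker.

{ (, ), ] }

In param → params factor param params: add FIRST(param params) = { (, ), ] }.
Union: FOLLOW(factor) = { (, ), ] }.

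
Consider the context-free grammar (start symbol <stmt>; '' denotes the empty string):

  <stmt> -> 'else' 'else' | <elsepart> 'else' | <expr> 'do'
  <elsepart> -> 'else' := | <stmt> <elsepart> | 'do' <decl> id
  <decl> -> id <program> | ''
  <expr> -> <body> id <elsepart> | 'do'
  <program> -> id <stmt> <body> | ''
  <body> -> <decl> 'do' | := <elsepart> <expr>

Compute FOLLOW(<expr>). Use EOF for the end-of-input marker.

In <stmt> -> <expr> 'do': add FIRST('do') = { 'do' }.
In <body> -> := <elsepart> <expr>: <expr> is at the end, add FOLLOW(<body>) = { 'do', id }.
Union: FOLLOW(<expr>) = { 'do', id }.

{ 'do', id }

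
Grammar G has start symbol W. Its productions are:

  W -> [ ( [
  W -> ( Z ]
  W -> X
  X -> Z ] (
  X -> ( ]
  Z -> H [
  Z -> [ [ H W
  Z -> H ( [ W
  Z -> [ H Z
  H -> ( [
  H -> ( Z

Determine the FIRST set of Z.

From Z -> H [: add FIRST(H) = { ( }.
Z -> [ [ H W contributes {[}.
From Z -> H ( [ W: add FIRST(H) = { ( }.
Z -> [ H Z contributes {[}.
Union: FIRST(Z) = { (, [ }.

{ (, [ }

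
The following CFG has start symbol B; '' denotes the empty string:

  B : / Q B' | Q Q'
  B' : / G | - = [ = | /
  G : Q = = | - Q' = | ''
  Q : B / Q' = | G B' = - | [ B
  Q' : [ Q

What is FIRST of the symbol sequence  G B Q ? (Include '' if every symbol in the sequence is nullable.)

Add FIRST(G)\{''} = { -, /, [ }; G is nullable, continue.
Add FIRST(B) = { -, /, [ }; B is not nullable, stop.

{ -, /, [ }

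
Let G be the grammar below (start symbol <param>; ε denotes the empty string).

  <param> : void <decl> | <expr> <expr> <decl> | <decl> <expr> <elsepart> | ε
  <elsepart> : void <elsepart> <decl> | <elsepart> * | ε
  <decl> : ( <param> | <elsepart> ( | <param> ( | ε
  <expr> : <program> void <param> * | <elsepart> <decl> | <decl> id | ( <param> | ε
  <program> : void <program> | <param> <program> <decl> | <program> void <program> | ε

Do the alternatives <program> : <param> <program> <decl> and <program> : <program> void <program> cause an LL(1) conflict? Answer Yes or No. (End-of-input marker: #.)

Yes

FIRST(<param> <program> <decl>) = { (, *, id, void, ε } and FIRST(<program> void <program>) = { (, *, id, void }.
Both contain (, so the two alternatives are not disjoint — LL(1) conflict.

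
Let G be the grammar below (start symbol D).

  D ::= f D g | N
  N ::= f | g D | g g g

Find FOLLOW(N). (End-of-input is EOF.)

In D ::= N: N is at the end, add FOLLOW(D) = { EOF, g }.
Union: FOLLOW(N) = { EOF, g }.

{ EOF, g }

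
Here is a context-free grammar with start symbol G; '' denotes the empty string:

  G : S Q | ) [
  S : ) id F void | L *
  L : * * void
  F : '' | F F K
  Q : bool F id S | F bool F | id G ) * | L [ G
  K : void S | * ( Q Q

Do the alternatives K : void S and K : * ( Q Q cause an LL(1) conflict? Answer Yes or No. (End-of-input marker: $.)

FIRST(void S) = { void } and FIRST(* ( Q Q) = { * }.
The FIRST sets are disjoint and neither alternative is nullable — no conflict.

No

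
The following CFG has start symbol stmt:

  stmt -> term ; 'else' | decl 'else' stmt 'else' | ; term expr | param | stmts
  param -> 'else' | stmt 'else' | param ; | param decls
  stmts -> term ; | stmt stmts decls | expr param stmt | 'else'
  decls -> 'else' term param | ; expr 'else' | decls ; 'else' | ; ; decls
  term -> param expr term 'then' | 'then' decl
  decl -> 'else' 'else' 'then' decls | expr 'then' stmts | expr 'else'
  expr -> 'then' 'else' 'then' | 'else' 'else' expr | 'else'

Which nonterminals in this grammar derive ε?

{ } (none)

No nonterminal has an empty production or an RHS whose symbols are all nullable.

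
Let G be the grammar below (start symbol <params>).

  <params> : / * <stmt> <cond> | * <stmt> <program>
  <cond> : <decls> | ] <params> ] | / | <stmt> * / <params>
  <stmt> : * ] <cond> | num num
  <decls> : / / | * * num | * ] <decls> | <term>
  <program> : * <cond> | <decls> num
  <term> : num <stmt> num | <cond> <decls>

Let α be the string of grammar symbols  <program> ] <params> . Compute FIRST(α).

Add FIRST(<program>) = { *, /, ], num }; <program> is not nullable, stop.

{ *, /, ], num }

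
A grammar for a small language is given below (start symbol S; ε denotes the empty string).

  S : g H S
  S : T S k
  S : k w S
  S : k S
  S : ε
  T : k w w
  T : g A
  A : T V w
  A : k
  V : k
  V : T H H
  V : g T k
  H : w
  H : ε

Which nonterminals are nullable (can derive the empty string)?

Directly nullable (have an ε-production): S, H.
No other nonterminal has a production whose RHS symbols are all nullable.

{ H, S }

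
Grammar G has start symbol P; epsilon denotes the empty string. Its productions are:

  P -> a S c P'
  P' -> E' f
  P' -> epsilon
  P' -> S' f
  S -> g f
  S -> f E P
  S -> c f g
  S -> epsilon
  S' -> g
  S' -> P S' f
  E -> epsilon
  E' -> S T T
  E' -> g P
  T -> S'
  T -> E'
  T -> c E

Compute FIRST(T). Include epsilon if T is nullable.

{ a, c, f, g }

From T -> S': add FIRST(S') = { a, g }.
From T -> E': add FIRST(E') = { a, c, f, g }.
T -> c E contributes {c}.
Union: FIRST(T) = { a, c, f, g }.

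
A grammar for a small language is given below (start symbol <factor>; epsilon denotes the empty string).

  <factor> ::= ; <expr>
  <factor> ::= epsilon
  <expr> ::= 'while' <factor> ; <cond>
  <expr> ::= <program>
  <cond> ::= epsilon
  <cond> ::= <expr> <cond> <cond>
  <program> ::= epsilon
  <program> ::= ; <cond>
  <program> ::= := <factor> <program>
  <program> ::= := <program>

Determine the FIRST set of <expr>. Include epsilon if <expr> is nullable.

<expr> ::= 'while' <factor> ; <cond> contributes {'while'}.
From <expr> ::= <program>: add FIRST(<program>) = { :=, ;, epsilon } (including epsilon since <program> is nullable).
Union: FIRST(<expr>) = { 'while', :=, ;, epsilon }.

{ 'while', :=, ;, epsilon }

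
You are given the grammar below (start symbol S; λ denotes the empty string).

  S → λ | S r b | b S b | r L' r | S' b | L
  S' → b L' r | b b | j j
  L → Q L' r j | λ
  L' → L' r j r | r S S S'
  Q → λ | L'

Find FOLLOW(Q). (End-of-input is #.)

In L → Q L' r j: add FIRST(L' r j) = { r }.
Union: FOLLOW(Q) = { r }.

{ r }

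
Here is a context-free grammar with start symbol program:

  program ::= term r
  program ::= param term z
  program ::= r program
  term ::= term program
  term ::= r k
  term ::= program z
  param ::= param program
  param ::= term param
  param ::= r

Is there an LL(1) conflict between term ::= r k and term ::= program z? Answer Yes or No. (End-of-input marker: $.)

FIRST(r k) = { r } and FIRST(program z) = { r }.
Both contain r, so the two alternatives are not disjoint — LL(1) conflict.

Yes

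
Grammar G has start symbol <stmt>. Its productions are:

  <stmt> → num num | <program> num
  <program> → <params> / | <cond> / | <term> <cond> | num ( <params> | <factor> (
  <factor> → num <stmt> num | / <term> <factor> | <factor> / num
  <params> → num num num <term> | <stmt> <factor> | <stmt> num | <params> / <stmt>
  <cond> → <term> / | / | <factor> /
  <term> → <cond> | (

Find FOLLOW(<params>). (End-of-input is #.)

{ /, num }

In <program> → <params> /: add FIRST(/) = { / }.
In <program> → num ( <params>: <params> is at the end, add FOLLOW(<program>) = { num }.
In <params> → <params> / <stmt>: add FIRST(/ <stmt>) = { / }.
Union: FOLLOW(<params>) = { /, num }.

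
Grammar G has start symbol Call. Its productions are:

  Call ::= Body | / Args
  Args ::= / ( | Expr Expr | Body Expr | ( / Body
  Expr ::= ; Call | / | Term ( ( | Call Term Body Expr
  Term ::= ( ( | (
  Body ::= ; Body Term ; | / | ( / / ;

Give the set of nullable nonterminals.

{ } (none)

No nonterminal has an empty production or an RHS whose symbols are all nullable.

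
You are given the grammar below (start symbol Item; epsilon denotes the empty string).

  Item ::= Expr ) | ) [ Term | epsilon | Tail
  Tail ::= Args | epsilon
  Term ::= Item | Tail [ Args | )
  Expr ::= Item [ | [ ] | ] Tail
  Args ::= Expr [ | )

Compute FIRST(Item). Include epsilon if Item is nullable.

From Item ::= Expr ): add FIRST(Expr) = { ), [, ] }.
Item ::= ) [ Term contributes {)}.
Item ::= epsilon contributes epsilon.
From Item ::= Tail: add FIRST(Tail) = { ), [, ], epsilon } (including epsilon since Tail is nullable).
Union: FIRST(Item) = { ), [, ], epsilon }.

{ ), [, ], epsilon }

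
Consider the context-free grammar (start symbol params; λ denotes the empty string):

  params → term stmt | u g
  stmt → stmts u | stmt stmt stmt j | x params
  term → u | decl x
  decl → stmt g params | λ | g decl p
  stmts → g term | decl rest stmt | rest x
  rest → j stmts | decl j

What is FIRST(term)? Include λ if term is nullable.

{ g, j, u, x }

term → u contributes {u}.
From term → decl x: decl nullable, take FIRST(decl) ∪ {x} = { g, j, x }.
Union: FIRST(term) = { g, j, u, x }.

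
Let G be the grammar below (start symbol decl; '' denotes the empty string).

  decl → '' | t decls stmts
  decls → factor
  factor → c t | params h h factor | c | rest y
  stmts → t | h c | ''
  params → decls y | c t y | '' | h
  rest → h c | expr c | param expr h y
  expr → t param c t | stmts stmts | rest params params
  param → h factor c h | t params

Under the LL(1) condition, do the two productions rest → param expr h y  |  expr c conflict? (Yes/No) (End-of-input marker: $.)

FIRST(param expr h y) = { h, t } and FIRST(expr c) = { c, h, t }.
Both contain h, so the two alternatives are not disjoint — LL(1) conflict.

Yes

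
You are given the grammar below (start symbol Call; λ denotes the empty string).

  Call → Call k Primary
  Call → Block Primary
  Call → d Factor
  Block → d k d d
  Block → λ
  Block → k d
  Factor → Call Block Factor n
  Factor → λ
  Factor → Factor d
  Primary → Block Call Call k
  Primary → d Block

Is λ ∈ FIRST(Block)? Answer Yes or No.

Yes

Block has an λ-production, so Block ⇒ λ.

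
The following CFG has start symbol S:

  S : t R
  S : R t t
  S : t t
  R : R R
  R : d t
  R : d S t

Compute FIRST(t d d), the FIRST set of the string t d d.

t is a terminal; add {t} and stop.

{ t }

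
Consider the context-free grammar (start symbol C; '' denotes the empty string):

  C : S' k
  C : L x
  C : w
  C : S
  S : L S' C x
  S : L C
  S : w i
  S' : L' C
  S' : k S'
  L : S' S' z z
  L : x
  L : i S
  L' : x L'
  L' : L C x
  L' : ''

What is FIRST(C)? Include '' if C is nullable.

From C : S' k: add FIRST(S') = { i, k, w, x }.
From C : L x: add FIRST(L) = { i, k, w, x }.
C : w contributes {w}.
From C : S: add FIRST(S) = { i, k, w, x }.
Union: FIRST(C) = { i, k, w, x }.

{ i, k, w, x }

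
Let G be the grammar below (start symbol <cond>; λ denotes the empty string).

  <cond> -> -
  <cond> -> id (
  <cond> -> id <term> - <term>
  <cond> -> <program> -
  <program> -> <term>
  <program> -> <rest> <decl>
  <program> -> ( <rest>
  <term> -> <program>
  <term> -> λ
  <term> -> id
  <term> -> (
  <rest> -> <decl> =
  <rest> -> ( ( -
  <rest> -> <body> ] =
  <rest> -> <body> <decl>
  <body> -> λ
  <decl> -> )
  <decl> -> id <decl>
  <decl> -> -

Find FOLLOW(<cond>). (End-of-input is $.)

{ $ }

<cond> is the start symbol, so $ ∈ FOLLOW(<cond>).
Union: FOLLOW(<cond>) = { $ }.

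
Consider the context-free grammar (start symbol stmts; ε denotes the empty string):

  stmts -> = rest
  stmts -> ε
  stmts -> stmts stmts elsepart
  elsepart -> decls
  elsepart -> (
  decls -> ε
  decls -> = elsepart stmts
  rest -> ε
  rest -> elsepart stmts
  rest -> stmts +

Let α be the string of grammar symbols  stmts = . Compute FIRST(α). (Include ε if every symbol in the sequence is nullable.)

Add FIRST(stmts)\{ε} = { (, = }; stmts is nullable, continue.
= is a terminal; add {=} and stop.

{ (, = }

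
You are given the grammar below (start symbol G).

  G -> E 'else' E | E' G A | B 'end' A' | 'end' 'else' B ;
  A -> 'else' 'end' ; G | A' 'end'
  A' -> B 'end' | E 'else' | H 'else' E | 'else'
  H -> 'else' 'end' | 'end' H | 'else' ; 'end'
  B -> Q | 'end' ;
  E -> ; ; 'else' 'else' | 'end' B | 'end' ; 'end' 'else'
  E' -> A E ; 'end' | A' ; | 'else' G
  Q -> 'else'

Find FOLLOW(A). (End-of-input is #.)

In G -> E' G A: A is at the end, add FOLLOW(G) = { #, 'else', 'end', ; }.
In E' -> A E ; 'end': add FIRST(E ; 'end') = { 'end', ; }.
Union: FOLLOW(A) = { #, 'else', 'end', ; }.

{ #, 'else', 'end', ; }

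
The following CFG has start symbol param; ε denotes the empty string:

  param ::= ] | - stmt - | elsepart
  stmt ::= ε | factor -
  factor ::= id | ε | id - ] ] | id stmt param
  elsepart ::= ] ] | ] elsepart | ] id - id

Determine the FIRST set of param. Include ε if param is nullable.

{ -, ] }

param ::= ] contributes {]}.
param ::= - stmt - contributes {-}.
From param ::= elsepart: add FIRST(elsepart) = { ] }.
Union: FIRST(param) = { -, ] }.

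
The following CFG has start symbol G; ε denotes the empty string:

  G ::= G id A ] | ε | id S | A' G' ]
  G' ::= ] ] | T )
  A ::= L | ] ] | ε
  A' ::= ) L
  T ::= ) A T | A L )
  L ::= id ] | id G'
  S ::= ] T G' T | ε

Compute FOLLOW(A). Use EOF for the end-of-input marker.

In G ::= G id A ]: add FIRST(]) = { ] }.
In T ::= ) A T: add FIRST(T) = { ), ], id }.
In T ::= A L ): add FIRST(L )) = { id }.
Union: FOLLOW(A) = { ), ], id }.

{ ), ], id }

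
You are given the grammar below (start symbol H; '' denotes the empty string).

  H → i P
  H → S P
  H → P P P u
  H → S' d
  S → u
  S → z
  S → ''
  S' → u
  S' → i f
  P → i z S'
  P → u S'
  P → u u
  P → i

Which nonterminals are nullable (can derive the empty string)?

{ S }

Directly nullable (have an ''-production): S.
No other nonterminal has a production whose RHS symbols are all nullable.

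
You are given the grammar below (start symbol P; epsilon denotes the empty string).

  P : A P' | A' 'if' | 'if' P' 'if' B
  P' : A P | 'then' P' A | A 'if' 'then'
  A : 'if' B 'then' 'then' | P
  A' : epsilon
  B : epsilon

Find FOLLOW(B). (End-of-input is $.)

In P : 'if' P' 'if' B: B is at the end, add FOLLOW(P) = { $, 'if', 'then' }.
In A : 'if' B 'then' 'then': add FIRST('then' 'then') = { 'then' }.
Union: FOLLOW(B) = { $, 'if', 'then' }.

{ $, 'if', 'then' }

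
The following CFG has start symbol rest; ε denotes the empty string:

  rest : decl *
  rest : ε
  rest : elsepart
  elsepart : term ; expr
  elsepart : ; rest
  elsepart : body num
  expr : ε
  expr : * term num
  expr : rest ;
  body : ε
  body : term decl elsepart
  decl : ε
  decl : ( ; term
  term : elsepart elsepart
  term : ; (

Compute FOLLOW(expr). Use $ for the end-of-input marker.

In elsepart : term ; expr: expr is at the end, add FOLLOW(elsepart) = { $, (, *, ;, num }.
Union: FOLLOW(expr) = { $, (, *, ;, num }.

{ $, (, *, ;, num }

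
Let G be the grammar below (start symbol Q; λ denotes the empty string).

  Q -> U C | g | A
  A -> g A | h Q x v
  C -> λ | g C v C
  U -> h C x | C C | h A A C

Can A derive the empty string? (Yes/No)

Nullable nonterminals: C, Q, U.
No production of A has an RHS whose symbols are all nullable, so A is not nullable.

No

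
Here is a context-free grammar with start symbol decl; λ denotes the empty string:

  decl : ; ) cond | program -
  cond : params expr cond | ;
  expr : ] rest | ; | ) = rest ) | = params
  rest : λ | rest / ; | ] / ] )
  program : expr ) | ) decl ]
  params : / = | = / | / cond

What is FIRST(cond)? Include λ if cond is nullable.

{ /, ;, = }

From cond : params expr cond: add FIRST(params) = { /, = }.
cond : ; contributes {;}.
Union: FIRST(cond) = { /, ;, = }.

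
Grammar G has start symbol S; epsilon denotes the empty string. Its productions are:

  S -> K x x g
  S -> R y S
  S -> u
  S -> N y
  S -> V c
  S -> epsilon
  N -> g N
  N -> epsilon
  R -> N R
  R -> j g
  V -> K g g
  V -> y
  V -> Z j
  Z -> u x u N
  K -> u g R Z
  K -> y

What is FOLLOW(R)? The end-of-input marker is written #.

In S -> R y S: add FIRST(y S) = { y }.
In R -> N R: R is at the end, add FOLLOW(R) = { u, y }.
In K -> u g R Z: add FIRST(Z) = { u }.
Union: FOLLOW(R) = { u, y }.

{ u, y }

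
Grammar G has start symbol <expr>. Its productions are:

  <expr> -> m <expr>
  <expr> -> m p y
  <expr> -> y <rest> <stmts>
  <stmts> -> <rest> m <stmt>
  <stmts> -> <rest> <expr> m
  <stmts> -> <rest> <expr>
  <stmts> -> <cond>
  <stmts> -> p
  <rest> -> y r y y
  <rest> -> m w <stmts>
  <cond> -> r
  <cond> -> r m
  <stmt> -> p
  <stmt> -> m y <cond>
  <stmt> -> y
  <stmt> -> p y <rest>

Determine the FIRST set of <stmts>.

{ m, p, r, y }

From <stmts> -> <rest> m <stmt>: add FIRST(<rest>) = { m, y }.
From <stmts> -> <rest> <expr> m: add FIRST(<rest>) = { m, y }.
From <stmts> -> <rest> <expr>: add FIRST(<rest>) = { m, y }.
From <stmts> -> <cond>: add FIRST(<cond>) = { r }.
<stmts> -> p contributes {p}.
Union: FIRST(<stmts>) = { m, p, r, y }.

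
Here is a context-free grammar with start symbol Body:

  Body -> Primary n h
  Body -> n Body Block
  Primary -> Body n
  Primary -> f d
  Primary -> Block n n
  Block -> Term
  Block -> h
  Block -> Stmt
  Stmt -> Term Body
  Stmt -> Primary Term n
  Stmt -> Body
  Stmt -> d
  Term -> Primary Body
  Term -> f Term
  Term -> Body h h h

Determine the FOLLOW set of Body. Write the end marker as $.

Body is the start symbol, so $ ∈ FOLLOW(Body).
In Body -> n Body Block: add FIRST(Block) = { d, f, h, n }.
In Primary -> Body n: add FIRST(n) = { n }.
In Stmt -> Term Body: Body is at the end, add FOLLOW(Stmt) = { $, d, f, h, n }.
In Stmt -> Body: Body is at the end, add FOLLOW(Stmt) = { $, d, f, h, n }.
In Term -> Primary Body: Body is at the end, add FOLLOW(Term) = { $, d, f, h, n }.
In Term -> Body h h h: add FIRST(h h h) = { h }.
Union: FOLLOW(Body) = { $, d, f, h, n }.

{ $, d, f, h, n }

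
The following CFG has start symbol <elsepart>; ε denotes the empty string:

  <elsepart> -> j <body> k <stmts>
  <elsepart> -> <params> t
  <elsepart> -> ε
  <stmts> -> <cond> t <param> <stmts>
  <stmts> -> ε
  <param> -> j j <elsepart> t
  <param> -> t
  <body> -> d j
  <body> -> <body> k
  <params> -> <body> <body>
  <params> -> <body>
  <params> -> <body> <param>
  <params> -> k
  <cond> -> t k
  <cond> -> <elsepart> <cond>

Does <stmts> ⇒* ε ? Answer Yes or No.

<stmts> has an ε-production, so <stmts> ⇒ ε.

Yes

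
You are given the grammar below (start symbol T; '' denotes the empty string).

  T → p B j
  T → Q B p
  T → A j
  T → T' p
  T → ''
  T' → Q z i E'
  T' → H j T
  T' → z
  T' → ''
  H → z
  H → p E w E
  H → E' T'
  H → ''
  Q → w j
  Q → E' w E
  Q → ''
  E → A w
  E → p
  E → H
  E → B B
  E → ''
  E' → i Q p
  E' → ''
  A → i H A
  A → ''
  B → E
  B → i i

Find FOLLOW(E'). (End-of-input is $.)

In T' → Q z i E': E' is at the end, add FOLLOW(T') = { i, j, p, w, z }.
In H → E' T': add FIRST(T')\{''} = { i, j, p, w, z }.
  Since T' is nullable, also add FOLLOW(H) = { i, j, p, w, z }.
In Q → E' w E: add FIRST(w E) = { w }.
Union: FOLLOW(E') = { i, j, p, w, z }.

{ i, j, p, w, z }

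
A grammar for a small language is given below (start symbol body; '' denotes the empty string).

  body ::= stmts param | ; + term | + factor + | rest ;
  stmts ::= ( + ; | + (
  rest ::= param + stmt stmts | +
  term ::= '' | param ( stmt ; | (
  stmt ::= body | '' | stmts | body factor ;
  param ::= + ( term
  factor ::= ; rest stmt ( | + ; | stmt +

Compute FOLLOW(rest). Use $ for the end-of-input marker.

In body ::= rest ;: add FIRST(;) = { ; }.
In factor ::= ; rest stmt (: add FIRST(stmt () = { (, +, ; }.
Union: FOLLOW(rest) = { (, +, ; }.

{ (, +, ; }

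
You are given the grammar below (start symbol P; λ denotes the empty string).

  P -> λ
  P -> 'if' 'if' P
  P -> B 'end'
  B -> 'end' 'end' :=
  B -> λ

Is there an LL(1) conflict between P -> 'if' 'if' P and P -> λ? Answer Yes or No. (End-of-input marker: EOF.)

FIRST('if' 'if' P) = { 'if' } and FIRST(λ) = { λ }.
The second is nullable but FOLLOW(P) = { EOF } is disjoint from FIRST of the first.

No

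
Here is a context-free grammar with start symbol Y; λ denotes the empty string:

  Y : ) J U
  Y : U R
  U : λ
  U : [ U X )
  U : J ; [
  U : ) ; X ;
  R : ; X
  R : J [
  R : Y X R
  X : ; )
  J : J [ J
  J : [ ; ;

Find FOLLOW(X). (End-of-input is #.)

In U : [ U X ): add FIRST()) = { ) }.
In U : ) ; X ;: add FIRST(;) = { ; }.
In R : ; X: X is at the end, add FOLLOW(R) = { #, ; }.
In R : Y X R: add FIRST(R) = { ), ;, [ }.
Union: FOLLOW(X) = { #, ), ;, [ }.

{ #, ), ;, [ }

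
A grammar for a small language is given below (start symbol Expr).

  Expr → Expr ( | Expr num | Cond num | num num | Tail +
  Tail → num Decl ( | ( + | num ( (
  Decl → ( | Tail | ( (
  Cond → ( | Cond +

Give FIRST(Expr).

{ (, num }

From Expr → Expr (: add FIRST(Expr) = { (, num }.
From Expr → Expr num: add FIRST(Expr) = { (, num }.
From Expr → Cond num: add FIRST(Cond) = { ( }.
Expr → num num contributes {num}.
From Expr → Tail +: add FIRST(Tail) = { (, num }.
Union: FIRST(Expr) = { (, num }.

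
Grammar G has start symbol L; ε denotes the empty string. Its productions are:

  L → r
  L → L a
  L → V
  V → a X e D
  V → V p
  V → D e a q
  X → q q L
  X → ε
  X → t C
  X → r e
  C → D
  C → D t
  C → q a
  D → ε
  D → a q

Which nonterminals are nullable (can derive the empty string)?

{ C, D, X }

Directly nullable (have an ε-production): X, D.
C → D with every symbol nullable, so C is nullable.
No other nonterminal has a production whose RHS symbols are all nullable.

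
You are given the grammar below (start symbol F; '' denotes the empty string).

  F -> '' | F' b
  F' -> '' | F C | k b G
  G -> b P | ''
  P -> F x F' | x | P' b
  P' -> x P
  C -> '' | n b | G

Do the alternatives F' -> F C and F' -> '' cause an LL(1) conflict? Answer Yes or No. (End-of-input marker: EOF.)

FIRST(F C) = { b, k, n, '' } and FIRST('') = { '' }.
Both alternatives are nullable, violating the LL(1) condition.

Yes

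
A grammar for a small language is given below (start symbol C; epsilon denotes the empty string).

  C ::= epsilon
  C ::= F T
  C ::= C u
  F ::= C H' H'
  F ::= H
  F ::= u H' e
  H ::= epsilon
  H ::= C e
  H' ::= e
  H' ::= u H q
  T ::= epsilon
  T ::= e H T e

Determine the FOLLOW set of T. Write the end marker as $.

In C ::= F T: T is at the end, add FOLLOW(C) = { $, e, u }.
In T ::= e H T e: add FIRST(e) = { e }.
Union: FOLLOW(T) = { $, e, u }.

{ $, e, u }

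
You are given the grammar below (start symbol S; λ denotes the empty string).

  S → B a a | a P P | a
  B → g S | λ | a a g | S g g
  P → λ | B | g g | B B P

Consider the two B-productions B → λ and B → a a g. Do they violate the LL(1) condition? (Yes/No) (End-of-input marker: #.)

FIRST(λ) = { λ } and FIRST(a a g) = { a }.
The first alternative is nullable and FOLLOW(B) = { #, a, g } shares a with FIRST of the second — conflict.

Yes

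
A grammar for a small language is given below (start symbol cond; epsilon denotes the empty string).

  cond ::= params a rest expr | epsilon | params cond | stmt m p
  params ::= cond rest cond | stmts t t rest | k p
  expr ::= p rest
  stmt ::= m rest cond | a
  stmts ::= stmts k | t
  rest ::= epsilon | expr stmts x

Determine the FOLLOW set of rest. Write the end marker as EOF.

In cond ::= params a rest expr: add FIRST(expr) = { p }.
In params ::= cond rest cond: add FIRST(cond)\{epsilon} = { a, k, m, p, t }.
  Since cond is nullable, also add FOLLOW(params) = { EOF, a, k, m, p, t }.
In params ::= stmts t t rest: rest is at the end, add FOLLOW(params) = { EOF, a, k, m, p, t }.
In expr ::= p rest: rest is at the end, add FOLLOW(expr) = { EOF, a, k, m, p, t }.
In stmt ::= m rest cond: add FIRST(cond)\{epsilon} = { a, k, m, p, t }.
  Since cond is nullable, also add FOLLOW(stmt) = { m }.
Union: FOLLOW(rest) = { EOF, a, k, m, p, t }.

{ EOF, a, k, m, p, t }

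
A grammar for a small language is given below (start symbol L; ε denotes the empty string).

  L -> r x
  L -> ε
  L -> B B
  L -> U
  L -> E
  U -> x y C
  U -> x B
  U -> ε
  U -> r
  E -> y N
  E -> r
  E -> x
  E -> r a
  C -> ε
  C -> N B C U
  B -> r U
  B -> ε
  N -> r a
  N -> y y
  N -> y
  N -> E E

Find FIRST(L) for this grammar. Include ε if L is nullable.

L -> r x contributes {r}.
L -> ε contributes ε.
From L -> B B: B, B nullable, take FIRST(B) ∪ FIRST(B) = { r }; also ε since the whole RHS is nullable.
From L -> U: add FIRST(U) = { r, x, ε } (including ε since U is nullable).
From L -> E: add FIRST(E) = { r, x, y }.
Union: FIRST(L) = { r, x, y, ε }.

{ r, x, y, ε }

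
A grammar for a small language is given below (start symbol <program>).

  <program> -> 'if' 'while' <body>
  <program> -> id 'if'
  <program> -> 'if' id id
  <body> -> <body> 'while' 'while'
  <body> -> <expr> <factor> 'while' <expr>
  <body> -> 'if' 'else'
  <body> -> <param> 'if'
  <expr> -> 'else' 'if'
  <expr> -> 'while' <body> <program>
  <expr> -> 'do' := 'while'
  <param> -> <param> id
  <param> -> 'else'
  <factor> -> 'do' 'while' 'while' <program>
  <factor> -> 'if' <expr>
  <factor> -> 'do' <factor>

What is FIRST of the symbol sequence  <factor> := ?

Add FIRST(<factor>) = { 'do', 'if' }; <factor> is not nullable, stop.

{ 'do', 'if' }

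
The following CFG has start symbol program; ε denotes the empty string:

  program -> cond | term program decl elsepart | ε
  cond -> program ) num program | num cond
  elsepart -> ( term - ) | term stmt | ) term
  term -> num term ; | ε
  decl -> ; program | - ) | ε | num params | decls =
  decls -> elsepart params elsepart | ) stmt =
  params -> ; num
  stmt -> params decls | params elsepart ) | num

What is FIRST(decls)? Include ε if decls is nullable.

{ (, ), ;, num }

From decls -> elsepart params elsepart: add FIRST(elsepart) = { (, ), ;, num }.
decls -> ) stmt = contributes {)}.
Union: FIRST(decls) = { (, ), ;, num }.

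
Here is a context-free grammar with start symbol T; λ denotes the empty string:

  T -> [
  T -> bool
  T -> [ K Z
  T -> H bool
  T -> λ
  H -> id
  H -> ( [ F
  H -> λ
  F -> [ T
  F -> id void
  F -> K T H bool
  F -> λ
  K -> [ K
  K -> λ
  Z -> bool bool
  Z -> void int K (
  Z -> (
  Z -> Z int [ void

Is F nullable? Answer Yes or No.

F has an λ-production, so F ⇒ λ.

Yes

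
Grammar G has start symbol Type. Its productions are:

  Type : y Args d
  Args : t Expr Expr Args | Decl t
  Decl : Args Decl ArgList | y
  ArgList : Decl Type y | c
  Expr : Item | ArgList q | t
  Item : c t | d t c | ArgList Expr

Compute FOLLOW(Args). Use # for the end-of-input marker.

In Type : y Args d: add FIRST(d) = { d }.
In Args : t Expr Expr Args: Args is at the end, add FOLLOW(Args) = { d, t, y }.
In Decl : Args Decl ArgList: add FIRST(Decl ArgList) = { t, y }.
Union: FOLLOW(Args) = { d, t, y }.

{ d, t, y }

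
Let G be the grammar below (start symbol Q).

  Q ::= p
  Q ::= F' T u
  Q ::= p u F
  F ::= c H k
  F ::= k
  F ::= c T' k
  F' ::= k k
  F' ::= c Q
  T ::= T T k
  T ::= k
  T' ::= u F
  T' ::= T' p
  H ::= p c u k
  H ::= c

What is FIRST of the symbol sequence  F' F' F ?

Add FIRST(F') = { c, k }; F' is not nullable, stop.

{ c, k }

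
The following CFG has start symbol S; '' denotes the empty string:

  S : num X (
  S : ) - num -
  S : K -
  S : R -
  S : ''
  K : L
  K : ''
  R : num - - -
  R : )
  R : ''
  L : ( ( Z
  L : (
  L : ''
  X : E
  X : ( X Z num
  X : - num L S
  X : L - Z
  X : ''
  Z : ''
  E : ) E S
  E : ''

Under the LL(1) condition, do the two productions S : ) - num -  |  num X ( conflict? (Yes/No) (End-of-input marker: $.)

FIRST() - num -) = { ) } and FIRST(num X () = { num }.
The FIRST sets are disjoint and neither alternative is nullable — no conflict.

No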